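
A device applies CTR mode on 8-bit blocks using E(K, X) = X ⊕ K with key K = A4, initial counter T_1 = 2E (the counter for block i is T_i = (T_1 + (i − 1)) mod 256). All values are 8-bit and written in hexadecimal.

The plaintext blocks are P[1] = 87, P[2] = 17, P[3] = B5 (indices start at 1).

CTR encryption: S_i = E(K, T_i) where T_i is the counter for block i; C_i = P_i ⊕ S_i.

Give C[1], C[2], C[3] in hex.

C[1] = 0D, C[2] = 9C, C[3] = 21

C[1]: T = 2E, S = E(K, T) = 8A; 87 ⊕ 8A = 0D.
C[2]: T = 2F, S = E(K, T) = 8B; 17 ⊕ 8B = 9C.
C[3]: T = 30, S = E(K, T) = 94; B5 ⊕ 94 = 21.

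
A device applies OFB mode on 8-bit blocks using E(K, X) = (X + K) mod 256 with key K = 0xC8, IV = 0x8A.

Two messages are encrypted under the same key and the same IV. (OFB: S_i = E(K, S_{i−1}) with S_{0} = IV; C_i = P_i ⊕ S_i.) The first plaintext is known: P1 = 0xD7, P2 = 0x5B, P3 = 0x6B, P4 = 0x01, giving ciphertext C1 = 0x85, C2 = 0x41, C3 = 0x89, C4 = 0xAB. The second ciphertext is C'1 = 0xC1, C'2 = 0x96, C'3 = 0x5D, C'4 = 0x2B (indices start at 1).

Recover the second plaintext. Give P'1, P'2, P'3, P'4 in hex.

P'1 = 0x93, P'2 = 0x8C, P'3 = 0xBF, P'4 = 0x81

In OFB with a reused IV, both messages share the same keystream S_i, so C_i ⊕ C'_i = P_i ⊕ P'_i and thus P'_i = P_i ⊕ C_i ⊕ C'_i.
P'1: 0xD7 ⊕ 0x85 ⊕ 0xC1 = 0x93.
P'2: 0x5B ⊕ 0x41 ⊕ 0x96 = 0x8C.
P'3: 0x6B ⊕ 0x89 ⊕ 0x5D = 0xBF.
P'4: 0x01 ⊕ 0xAB ⊕ 0x2B = 0x81.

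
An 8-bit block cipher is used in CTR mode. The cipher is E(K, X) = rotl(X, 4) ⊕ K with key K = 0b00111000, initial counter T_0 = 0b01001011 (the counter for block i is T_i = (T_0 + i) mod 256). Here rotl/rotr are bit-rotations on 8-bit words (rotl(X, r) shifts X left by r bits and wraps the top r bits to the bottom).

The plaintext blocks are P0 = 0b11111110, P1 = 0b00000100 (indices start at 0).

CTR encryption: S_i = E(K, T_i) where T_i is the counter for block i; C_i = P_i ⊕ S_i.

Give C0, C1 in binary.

C0: T = 0b01001011, S = E(K, T) = 0b10001100; 0b11111110 ⊕ 0b10001100 = 0b01110010.
C1: T = 0b01001100, S = E(K, T) = 0b11111100; 0b00000100 ⊕ 0b11111100 = 0b11111000.

C0 = 0b01110010, C1 = 0b11111000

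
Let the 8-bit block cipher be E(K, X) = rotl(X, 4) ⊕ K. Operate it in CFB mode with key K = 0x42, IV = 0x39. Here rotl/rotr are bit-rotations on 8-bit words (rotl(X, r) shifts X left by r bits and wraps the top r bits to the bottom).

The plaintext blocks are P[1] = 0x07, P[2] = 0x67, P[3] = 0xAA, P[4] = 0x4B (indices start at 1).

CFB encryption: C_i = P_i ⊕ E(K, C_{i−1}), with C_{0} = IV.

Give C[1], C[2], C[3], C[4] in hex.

C[1]: E(K, 0x39) = 0xD1; 0x07 ⊕ 0xD1 = 0xD6.
C[2]: E(K, 0xD6) = 0x2F; 0x67 ⊕ 0x2F = 0x48.
C[3]: E(K, 0x48) = 0xC6; 0xAA ⊕ 0xC6 = 0x6C.
C[4]: E(K, 0x6C) = 0x84; 0x4B ⊕ 0x84 = 0xCF.

C[1] = 0xD6, C[2] = 0x48, C[3] = 0x6C, C[4] = 0xCF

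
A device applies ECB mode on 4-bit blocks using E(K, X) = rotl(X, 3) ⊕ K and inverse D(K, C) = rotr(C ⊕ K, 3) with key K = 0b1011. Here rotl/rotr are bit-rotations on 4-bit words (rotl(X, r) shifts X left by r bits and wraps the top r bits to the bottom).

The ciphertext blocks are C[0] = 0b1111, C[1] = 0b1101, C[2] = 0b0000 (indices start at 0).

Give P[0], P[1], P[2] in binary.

ECB decryption: P_i = D(K, C_i).
P[0]: D(K, 0b1111) = 0b1000.
P[1]: D(K, 0b1101) = 0b1100.
P[2]: D(K, 0b0000) = 0b0111.

P[0] = 0b1000, P[1] = 0b1100, P[2] = 0b0111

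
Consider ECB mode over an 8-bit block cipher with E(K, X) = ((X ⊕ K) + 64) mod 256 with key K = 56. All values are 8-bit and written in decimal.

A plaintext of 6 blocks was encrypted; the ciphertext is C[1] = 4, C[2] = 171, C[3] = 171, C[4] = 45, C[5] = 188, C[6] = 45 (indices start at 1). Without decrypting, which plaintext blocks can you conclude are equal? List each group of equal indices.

ECB encrypts each block independently with the same key, so equal ciphertext blocks imply equal plaintext blocks.
C[2] = C[3] = 171, so P[2] = P[3].
C[4] = C[6] = 45, so P[4] = P[6].

P[2] = P[3]; P[4] = P[6]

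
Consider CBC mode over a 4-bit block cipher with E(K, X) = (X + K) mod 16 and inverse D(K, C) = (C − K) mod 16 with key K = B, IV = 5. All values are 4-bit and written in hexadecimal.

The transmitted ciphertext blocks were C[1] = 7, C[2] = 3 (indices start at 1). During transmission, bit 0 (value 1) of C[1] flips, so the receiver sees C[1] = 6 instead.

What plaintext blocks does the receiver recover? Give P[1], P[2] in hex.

CBC decryption: P_i = D(K, C_i) ⊕ C_{i−1}, with C_{0} = IV.
Only C[1] changed, to 6. In CBC, a change in C_i garbles P_i and flips the same bit in P_{i+1}. Decrypting the received ciphertext:
P[1]: D(K, 6) = B; B ⊕ 5 = E.
P[2]: D(K, 3) = 8; 8 ⊕ 6 = E.
Blocks that differ from the original plaintext: P[1], P[2].

P[1] = E, P[2] = E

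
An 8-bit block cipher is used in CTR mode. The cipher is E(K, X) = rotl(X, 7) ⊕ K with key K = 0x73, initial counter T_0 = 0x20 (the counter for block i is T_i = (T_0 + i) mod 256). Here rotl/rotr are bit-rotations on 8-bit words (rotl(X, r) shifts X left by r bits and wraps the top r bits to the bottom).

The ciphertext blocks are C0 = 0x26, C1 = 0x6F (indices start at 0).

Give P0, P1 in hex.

P0 = 0x45, P1 = 0x8C

CTR decryption: S_i = E(K, T_i) where T_i is the counter for block i; P_i = C_i ⊕ S_i.
P0: T = 0x20, S = E(K, T) = 0x63; 0x26 ⊕ 0x63 = 0x45.
P1: T = 0x21, S = E(K, T) = 0xE3; 0x6F ⊕ 0xE3 = 0x8C.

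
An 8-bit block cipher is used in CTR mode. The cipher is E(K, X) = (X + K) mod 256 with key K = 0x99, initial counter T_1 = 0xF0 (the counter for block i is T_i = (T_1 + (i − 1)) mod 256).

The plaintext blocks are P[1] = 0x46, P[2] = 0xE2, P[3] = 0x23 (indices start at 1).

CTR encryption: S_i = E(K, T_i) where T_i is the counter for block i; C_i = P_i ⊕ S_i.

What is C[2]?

C[2] = 0x68

C[1]: T = 0xF0, S = E(K, T) = 0x89; 0x46 ⊕ 0x89 = 0xCF.
C[2]: T = 0xF1, S = E(K, T) = 0x8A; 0xE2 ⊕ 0x8A = 0x68.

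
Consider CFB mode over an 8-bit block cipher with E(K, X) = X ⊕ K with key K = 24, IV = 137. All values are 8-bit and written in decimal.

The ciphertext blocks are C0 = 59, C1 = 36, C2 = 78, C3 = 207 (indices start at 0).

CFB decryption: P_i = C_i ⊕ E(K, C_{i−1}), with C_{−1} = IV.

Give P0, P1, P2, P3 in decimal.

P0 = 170, P1 = 7, P2 = 114, P3 = 153

P0: E(K, 137) = 145; 59 ⊕ 145 = 170.
P1: E(K, 59) = 35; 36 ⊕ 35 = 7.
P2: E(K, 36) = 60; 78 ⊕ 60 = 114.
P3: E(K, 78) = 86; 207 ⊕ 86 = 153.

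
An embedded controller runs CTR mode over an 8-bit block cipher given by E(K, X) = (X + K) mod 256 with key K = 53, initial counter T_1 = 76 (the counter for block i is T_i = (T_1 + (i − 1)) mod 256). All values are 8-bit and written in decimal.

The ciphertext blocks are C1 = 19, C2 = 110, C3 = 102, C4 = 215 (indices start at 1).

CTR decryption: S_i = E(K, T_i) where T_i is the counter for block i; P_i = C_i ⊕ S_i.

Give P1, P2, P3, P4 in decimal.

P1: T = 76, S = E(K, T) = 129; 19 ⊕ 129 = 146.
P2: T = 77, S = E(K, T) = 130; 110 ⊕ 130 = 236.
P3: T = 78, S = E(K, T) = 131; 102 ⊕ 131 = 229.
P4: T = 79, S = E(K, T) = 132; 215 ⊕ 132 = 83.

P1 = 146, P2 = 236, P3 = 229, P4 = 83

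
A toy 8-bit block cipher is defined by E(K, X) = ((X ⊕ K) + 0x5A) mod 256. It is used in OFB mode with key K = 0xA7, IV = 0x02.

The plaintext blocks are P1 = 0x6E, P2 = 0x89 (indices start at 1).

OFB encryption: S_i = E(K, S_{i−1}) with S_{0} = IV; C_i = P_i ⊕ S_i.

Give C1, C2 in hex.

C1: S = E(K, 0x02) = 0xFF; 0x6E ⊕ 0xFF = 0x91.
C2: S = E(K, 0xFF) = 0xB2; 0x89 ⊕ 0xB2 = 0x3B.

C1 = 0x91, C2 = 0x3B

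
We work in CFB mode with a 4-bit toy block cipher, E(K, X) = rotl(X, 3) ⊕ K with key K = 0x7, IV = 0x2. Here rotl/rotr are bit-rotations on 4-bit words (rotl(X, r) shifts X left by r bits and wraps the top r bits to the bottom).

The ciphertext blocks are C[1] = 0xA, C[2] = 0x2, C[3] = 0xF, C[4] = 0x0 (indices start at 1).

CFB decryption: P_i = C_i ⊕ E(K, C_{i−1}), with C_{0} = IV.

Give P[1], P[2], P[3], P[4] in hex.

P[1]: E(K, 0x2) = 0x6; 0xA ⊕ 0x6 = 0xC.
P[2]: E(K, 0xA) = 0x2; 0x2 ⊕ 0x2 = 0x0.
P[3]: E(K, 0x2) = 0x6; 0xF ⊕ 0x6 = 0x9.
P[4]: E(K, 0xF) = 0x8; 0x0 ⊕ 0x8 = 0x8.

P[1] = 0xC, P[2] = 0x0, P[3] = 0x9, P[4] = 0x8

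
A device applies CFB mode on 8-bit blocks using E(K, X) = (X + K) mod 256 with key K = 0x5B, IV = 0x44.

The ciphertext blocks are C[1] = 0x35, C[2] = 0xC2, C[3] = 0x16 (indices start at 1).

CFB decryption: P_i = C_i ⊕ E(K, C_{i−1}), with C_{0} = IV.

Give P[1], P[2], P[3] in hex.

P[1]: E(K, 0x44) = 0x9F; 0x35 ⊕ 0x9F = 0xAA.
P[2]: E(K, 0x35) = 0x90; 0xC2 ⊕ 0x90 = 0x52.
P[3]: E(K, 0xC2) = 0x1D; 0x16 ⊕ 0x1D = 0x0B.

P[1] = 0xAA, P[2] = 0x52, P[3] = 0x0B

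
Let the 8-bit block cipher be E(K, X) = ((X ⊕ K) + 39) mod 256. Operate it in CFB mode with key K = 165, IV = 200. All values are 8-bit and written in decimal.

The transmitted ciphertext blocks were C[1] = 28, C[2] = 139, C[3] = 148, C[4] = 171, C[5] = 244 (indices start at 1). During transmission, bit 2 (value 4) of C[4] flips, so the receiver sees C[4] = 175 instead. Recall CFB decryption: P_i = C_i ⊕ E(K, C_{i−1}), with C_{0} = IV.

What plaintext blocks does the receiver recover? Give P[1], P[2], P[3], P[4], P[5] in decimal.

P[1] = 136, P[2] = 107, P[3] = 193, P[4] = 247, P[5] = 197

Only C[4] changed, to 175. In CFB, a change in C_i flips the same bit in P_i and garbles P_{i+1}. Decrypting the received ciphertext:
P[1]: E(K, 200) = 148; 28 ⊕ 148 = 136.
P[2]: E(K, 28) = 224; 139 ⊕ 224 = 107.
P[3]: E(K, 139) = 85; 148 ⊕ 85 = 193.
P[4]: E(K, 148) = 88; 175 ⊕ 88 = 247.
P[5]: E(K, 175) = 49; 244 ⊕ 49 = 197.
Blocks that differ from the original plaintext: P[4], P[5].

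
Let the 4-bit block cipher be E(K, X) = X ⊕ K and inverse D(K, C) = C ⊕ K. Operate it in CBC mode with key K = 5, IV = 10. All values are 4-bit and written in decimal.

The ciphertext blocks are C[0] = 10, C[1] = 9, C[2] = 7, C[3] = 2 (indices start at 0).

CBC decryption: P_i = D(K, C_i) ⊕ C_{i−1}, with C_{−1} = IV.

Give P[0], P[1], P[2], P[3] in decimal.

P[0]: D(K, 10) = 15; 15 ⊕ 10 = 5.
P[1]: D(K, 9) = 12; 12 ⊕ 10 = 6.
P[2]: D(K, 7) = 2; 2 ⊕ 9 = 11.
P[3]: D(K, 2) = 7; 7 ⊕ 7 = 0.

P[0] = 5, P[1] = 6, P[2] = 11, P[3] = 0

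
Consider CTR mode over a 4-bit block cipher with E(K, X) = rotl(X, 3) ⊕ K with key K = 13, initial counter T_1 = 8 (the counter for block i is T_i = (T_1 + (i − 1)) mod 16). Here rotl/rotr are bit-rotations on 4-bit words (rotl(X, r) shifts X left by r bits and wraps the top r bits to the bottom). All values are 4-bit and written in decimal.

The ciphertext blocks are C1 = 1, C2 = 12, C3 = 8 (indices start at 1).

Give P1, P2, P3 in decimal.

CTR decryption: S_i = E(K, T_i) where T_i is the counter for block i; P_i = C_i ⊕ S_i.
P1: T = 8, S = E(K, T) = 9; 1 ⊕ 9 = 8.
P2: T = 9, S = E(K, T) = 1; 12 ⊕ 1 = 13.
P3: T = 10, S = E(K, T) = 8; 8 ⊕ 8 = 0.

P1 = 8, P2 = 13, P3 = 0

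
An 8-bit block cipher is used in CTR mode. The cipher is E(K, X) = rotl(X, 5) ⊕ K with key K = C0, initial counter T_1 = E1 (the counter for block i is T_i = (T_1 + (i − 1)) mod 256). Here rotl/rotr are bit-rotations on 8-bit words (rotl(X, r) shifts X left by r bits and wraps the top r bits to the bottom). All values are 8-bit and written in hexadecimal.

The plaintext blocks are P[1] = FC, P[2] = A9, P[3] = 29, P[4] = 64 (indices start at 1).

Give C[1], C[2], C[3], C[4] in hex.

CTR encryption: S_i = E(K, T_i) where T_i is the counter for block i; C_i = P_i ⊕ S_i.
C[1]: T = E1, S = E(K, T) = FC; FC ⊕ FC = 00.
C[2]: T = E2, S = E(K, T) = 9C; A9 ⊕ 9C = 35.
C[3]: T = E3, S = E(K, T) = BC; 29 ⊕ BC = 95.
C[4]: T = E4, S = E(K, T) = 5C; 64 ⊕ 5C = 38.

C[1] = 00, C[2] = 35, C[3] = 95, C[4] = 38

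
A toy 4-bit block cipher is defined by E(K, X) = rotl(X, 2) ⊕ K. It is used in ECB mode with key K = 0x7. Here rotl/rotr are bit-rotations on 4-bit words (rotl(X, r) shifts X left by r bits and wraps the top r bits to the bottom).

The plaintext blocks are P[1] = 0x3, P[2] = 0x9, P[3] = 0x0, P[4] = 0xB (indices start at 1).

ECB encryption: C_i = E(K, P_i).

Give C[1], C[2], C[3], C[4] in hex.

C[1] = 0xB, C[2] = 0x1, C[3] = 0x7, C[4] = 0x9

C[1]: E(K, 0x3) = 0xB.
C[2]: E(K, 0x9) = 0x1.
C[3]: E(K, 0x0) = 0x7.
C[4]: E(K, 0xB) = 0x9.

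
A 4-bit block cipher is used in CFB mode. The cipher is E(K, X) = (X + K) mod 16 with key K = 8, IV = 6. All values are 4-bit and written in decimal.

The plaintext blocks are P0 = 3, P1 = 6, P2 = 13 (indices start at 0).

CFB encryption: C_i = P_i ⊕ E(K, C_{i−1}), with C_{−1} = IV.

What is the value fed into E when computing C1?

13

C0: E(K, 6) = 14; 3 ⊕ 14 = 13.
C1: E(K, 13) = 5; 6 ⊕ 5 = 3.
So the input to E for block 1 is 13.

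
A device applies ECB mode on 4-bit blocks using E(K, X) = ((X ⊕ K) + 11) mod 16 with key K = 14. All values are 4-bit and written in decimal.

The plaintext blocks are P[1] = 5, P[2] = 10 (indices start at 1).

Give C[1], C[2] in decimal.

C[1] = 6, C[2] = 15

ECB encryption: C_i = E(K, P_i).
C[1]: E(K, 5) = 6.
C[2]: E(K, 10) = 15.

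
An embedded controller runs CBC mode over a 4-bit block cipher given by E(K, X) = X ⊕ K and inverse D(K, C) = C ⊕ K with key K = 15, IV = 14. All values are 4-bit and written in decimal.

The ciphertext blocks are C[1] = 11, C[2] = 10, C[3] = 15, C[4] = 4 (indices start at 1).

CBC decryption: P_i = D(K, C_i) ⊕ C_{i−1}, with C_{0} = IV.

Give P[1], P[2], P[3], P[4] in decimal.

P[1] = 10, P[2] = 14, P[3] = 10, P[4] = 4

P[1]: D(K, 11) = 4; 4 ⊕ 14 = 10.
P[2]: D(K, 10) = 5; 5 ⊕ 11 = 14.
P[3]: D(K, 15) = 0; 0 ⊕ 10 = 10.
P[4]: D(K, 4) = 11; 11 ⊕ 15 = 4.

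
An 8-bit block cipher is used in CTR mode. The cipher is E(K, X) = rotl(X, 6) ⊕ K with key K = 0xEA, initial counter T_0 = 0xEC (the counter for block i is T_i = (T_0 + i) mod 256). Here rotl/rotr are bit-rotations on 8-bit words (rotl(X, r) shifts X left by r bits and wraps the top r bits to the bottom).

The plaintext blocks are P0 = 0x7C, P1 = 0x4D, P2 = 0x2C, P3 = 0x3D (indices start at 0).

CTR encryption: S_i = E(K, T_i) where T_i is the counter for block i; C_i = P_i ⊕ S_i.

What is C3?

C0: T = 0xEC, S = E(K, T) = 0xD1; 0x7C ⊕ 0xD1 = 0xAD.
C1: T = 0xED, S = E(K, T) = 0x91; 0x4D ⊕ 0x91 = 0xDC.
C2: T = 0xEE, S = E(K, T) = 0x51; 0x2C ⊕ 0x51 = 0x7D.
C3: T = 0xEF, S = E(K, T) = 0x11; 0x3D ⊕ 0x11 = 0x2C.

C3 = 0x2C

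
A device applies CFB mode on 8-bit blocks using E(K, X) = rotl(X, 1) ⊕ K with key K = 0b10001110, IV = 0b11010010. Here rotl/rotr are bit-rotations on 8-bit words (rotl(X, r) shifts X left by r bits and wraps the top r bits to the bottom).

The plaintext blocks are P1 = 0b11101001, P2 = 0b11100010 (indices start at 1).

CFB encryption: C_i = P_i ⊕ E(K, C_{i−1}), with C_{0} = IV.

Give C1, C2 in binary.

C1: E(K, 0b11010010) = 0b00101011; 0b11101001 ⊕ 0b00101011 = 0b11000010.
C2: E(K, 0b11000010) = 0b00001011; 0b11100010 ⊕ 0b00001011 = 0b11101001.

C1 = 0b11000010, C2 = 0b11101001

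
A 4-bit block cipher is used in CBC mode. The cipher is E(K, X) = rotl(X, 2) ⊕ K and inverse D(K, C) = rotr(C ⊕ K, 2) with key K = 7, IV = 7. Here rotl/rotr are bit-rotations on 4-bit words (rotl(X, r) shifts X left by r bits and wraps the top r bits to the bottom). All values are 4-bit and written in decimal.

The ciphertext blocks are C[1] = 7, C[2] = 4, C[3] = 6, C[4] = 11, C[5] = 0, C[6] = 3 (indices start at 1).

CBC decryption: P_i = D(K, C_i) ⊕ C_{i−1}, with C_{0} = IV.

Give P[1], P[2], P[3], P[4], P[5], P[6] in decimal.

P[1]: D(K, 7) = 0; 0 ⊕ 7 = 7.
P[2]: D(K, 4) = 12; 12 ⊕ 7 = 11.
P[3]: D(K, 6) = 4; 4 ⊕ 4 = 0.
P[4]: D(K, 11) = 3; 3 ⊕ 6 = 5.
P[5]: D(K, 0) = 13; 13 ⊕ 11 = 6.
P[6]: D(K, 3) = 1; 1 ⊕ 0 = 1.

P[1] = 7, P[2] = 11, P[3] = 0, P[4] = 5, P[5] = 6, P[6] = 1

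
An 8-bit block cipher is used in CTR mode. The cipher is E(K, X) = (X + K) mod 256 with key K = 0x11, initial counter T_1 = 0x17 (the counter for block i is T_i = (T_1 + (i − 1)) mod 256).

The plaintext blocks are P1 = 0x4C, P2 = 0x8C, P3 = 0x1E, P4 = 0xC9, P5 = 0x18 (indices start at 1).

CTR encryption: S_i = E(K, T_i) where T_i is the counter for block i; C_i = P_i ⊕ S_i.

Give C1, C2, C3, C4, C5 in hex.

C1 = 0x64, C2 = 0xA5, C3 = 0x34, C4 = 0xE2, C5 = 0x34

C1: T = 0x17, S = E(K, T) = 0x28; 0x4C ⊕ 0x28 = 0x64.
C2: T = 0x18, S = E(K, T) = 0x29; 0x8C ⊕ 0x29 = 0xA5.
C3: T = 0x19, S = E(K, T) = 0x2A; 0x1E ⊕ 0x2A = 0x34.
C4: T = 0x1A, S = E(K, T) = 0x2B; 0xC9 ⊕ 0x2B = 0xE2.
C5: T = 0x1B, S = E(K, T) = 0x2C; 0x18 ⊕ 0x2C = 0x34.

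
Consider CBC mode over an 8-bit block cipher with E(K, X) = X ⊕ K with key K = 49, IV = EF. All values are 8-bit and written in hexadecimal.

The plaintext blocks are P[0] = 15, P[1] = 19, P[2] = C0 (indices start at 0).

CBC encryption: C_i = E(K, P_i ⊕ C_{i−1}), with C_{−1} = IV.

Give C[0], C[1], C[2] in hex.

C[0]: P[0] ⊕ EF = FA; E(K, FA) = B3.
C[1]: P[1] ⊕ B3 = AA; E(K, AA) = E3.
C[2]: P[2] ⊕ E3 = 23; E(K, 23) = 6A.

C[0] = B3, C[1] = E3, C[2] = 6A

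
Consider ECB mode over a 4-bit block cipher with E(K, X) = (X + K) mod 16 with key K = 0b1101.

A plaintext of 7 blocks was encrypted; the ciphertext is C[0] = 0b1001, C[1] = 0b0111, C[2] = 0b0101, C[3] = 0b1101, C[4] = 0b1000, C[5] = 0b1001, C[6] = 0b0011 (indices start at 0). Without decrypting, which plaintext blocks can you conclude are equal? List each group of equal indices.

P[0] = P[5]

ECB encrypts each block independently with the same key, so equal ciphertext blocks imply equal plaintext blocks.
C[0] = C[5] = 0b1001, so P[0] = P[5].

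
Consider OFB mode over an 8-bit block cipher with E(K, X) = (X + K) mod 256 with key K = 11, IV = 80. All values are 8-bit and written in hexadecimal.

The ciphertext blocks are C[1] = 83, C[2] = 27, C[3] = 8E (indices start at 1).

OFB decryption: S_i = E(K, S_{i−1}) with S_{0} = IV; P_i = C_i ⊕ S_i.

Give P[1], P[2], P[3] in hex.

P[1] = 12, P[2] = 85, P[3] = 3D

P[1]: S = E(K, 80) = 91; 83 ⊕ 91 = 12.
P[2]: S = E(K, 91) = A2; 27 ⊕ A2 = 85.
P[3]: S = E(K, A2) = B3; 8E ⊕ B3 = 3D.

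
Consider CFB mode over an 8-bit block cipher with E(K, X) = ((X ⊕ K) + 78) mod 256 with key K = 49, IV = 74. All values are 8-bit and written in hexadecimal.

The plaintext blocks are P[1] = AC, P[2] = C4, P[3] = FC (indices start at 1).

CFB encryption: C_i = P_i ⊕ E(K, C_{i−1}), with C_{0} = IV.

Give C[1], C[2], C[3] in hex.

C[1]: E(K, 74) = B5; AC ⊕ B5 = 19.
C[2]: E(K, 19) = C8; C4 ⊕ C8 = 0C.
C[3]: E(K, 0C) = BD; FC ⊕ BD = 41.

C[1] = 19, C[2] = 0C, C[3] = 41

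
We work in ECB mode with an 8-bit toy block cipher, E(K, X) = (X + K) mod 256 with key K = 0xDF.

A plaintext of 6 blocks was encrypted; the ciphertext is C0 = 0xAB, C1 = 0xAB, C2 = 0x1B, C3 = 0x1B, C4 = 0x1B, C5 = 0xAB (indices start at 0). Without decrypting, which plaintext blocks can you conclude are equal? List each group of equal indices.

P0 = P1 = P5; P2 = P3 = P4

ECB encrypts each block independently with the same key, so equal ciphertext blocks imply equal plaintext blocks.
C0 = C1 = C5 = 0xAB, so P0 = P1 = P5.
C2 = C3 = C4 = 0x1B, so P2 = P3 = P4.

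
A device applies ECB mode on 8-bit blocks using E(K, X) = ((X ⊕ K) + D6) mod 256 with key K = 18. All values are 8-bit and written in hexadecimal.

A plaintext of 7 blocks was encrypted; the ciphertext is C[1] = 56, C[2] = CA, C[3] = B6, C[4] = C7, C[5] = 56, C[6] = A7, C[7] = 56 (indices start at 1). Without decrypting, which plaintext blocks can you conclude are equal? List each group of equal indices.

ECB encrypts each block independently with the same key, so equal ciphertext blocks imply equal plaintext blocks.
C[1] = C[5] = C[7] = 56, so P[1] = P[5] = P[7].

P[1] = P[5] = P[7]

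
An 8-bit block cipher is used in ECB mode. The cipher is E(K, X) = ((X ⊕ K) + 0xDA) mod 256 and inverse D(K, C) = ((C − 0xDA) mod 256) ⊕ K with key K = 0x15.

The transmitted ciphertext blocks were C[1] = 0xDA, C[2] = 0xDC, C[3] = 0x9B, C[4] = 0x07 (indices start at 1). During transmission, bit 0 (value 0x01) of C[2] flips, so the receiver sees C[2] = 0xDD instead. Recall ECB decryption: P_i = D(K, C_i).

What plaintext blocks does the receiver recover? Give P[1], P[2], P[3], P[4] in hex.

Only C[2] changed, to 0xDD. In ECB, a change in C_i affects only P_i. Decrypting the received ciphertext:
P[1]: D(K, 0xDA) = 0x15.
P[2]: D(K, 0xDD) = 0x16.
P[3]: D(K, 0x9B) = 0xD4.
P[4]: D(K, 0x07) = 0x38.
Blocks that differ from the original plaintext: P[2].

P[1] = 0x15, P[2] = 0x16, P[3] = 0xD4, P[4] = 0x38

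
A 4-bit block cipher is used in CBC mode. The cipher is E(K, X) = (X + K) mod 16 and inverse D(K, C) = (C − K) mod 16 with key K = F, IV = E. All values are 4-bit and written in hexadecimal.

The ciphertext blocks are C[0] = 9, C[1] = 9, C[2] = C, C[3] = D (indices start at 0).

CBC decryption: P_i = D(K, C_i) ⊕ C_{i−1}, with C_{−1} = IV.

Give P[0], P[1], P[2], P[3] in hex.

P[0] = 4, P[1] = 3, P[2] = 4, P[3] = 2

P[0]: D(K, 9) = A; A ⊕ E = 4.
P[1]: D(K, 9) = A; A ⊕ 9 = 3.
P[2]: D(K, C) = D; D ⊕ 9 = 4.
P[3]: D(K, D) = E; E ⊕ C = 2.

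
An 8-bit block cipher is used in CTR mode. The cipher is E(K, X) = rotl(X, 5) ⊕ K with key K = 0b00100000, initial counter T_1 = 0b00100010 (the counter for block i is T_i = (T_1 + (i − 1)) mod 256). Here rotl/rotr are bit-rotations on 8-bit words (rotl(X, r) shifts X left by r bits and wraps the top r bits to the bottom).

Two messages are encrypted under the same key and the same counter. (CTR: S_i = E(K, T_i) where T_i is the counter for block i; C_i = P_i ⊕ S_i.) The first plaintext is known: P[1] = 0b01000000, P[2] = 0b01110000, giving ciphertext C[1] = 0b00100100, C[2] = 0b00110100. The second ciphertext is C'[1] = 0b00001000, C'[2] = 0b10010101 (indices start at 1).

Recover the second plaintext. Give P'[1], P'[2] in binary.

P'[1] = 0b01101100, P'[2] = 0b11010001

In CTR with a reused counter, both messages share the same keystream S_i, so C_i ⊕ C'_i = P_i ⊕ P'_i and thus P'_i = P_i ⊕ C_i ⊕ C'_i.
P'[1]: 0b01000000 ⊕ 0b00100100 ⊕ 0b00001000 = 0b01101100.
P'[2]: 0b01110000 ⊕ 0b00110100 ⊕ 0b10010101 = 0b11010001.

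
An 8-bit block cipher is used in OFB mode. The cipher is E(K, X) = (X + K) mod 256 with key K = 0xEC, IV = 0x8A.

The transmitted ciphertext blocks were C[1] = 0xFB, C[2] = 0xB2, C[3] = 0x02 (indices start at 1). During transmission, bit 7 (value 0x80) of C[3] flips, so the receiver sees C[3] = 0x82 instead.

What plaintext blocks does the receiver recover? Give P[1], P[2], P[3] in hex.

OFB decryption: S_i = E(K, S_{i−1}) with S_{0} = IV; P_i = C_i ⊕ S_i.
Only C[3] changed, to 0x82. In OFB, a change in C_i flips the same bit in P_i only; the keystream is unaffected. Decrypting the received ciphertext:
P[1]: S = E(K, 0x8A) = 0x76; 0xFB ⊕ 0x76 = 0x8D.
P[2]: S = E(K, 0x76) = 0x62; 0xB2 ⊕ 0x62 = 0xD0.
P[3]: S = E(K, 0x62) = 0x4E; 0x82 ⊕ 0x4E = 0xCC.
Blocks that differ from the original plaintext: P[3].

P[1] = 0x8D, P[2] = 0xD0, P[3] = 0xCC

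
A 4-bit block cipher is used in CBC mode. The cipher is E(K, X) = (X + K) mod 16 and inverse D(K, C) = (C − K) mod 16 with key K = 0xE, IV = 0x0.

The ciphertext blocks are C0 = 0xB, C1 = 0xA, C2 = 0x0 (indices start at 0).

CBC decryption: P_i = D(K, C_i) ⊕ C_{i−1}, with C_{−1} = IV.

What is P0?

P0 = 0xD

P0: D(K, 0xB) = 0xD; 0xD ⊕ 0x0 = 0xD.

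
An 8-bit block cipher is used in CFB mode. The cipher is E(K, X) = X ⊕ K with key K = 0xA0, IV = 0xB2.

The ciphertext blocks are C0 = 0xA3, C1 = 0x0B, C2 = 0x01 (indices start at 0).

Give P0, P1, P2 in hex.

P0 = 0xB1, P1 = 0x08, P2 = 0xAA

CFB decryption: P_i = C_i ⊕ E(K, C_{i−1}), with C_{−1} = IV.
P0: E(K, 0xB2) = 0x12; 0xA3 ⊕ 0x12 = 0xB1.
P1: E(K, 0xA3) = 0x03; 0x0B ⊕ 0x03 = 0x08.
P2: E(K, 0x0B) = 0xAB; 0x01 ⊕ 0xAB = 0xAA.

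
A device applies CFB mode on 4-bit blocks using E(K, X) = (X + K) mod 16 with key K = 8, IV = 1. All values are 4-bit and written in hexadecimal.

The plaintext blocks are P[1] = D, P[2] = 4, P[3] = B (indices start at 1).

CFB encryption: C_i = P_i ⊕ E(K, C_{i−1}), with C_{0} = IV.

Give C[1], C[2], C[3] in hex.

C[1]: E(K, 1) = 9; D ⊕ 9 = 4.
C[2]: E(K, 4) = C; 4 ⊕ C = 8.
C[3]: E(K, 8) = 0; B ⊕ 0 = B.

C[1] = 4, C[2] = 8, C[3] = B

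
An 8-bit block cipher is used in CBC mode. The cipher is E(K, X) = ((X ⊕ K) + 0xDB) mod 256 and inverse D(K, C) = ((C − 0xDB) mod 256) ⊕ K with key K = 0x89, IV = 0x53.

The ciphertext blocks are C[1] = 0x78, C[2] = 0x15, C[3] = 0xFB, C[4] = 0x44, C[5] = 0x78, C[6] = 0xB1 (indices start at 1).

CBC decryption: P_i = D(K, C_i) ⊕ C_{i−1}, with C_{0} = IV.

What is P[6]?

P[6]: D(K, 0xB1) = 0x5F; 0x5F ⊕ 0x78 = 0x27.

P[6] = 0x27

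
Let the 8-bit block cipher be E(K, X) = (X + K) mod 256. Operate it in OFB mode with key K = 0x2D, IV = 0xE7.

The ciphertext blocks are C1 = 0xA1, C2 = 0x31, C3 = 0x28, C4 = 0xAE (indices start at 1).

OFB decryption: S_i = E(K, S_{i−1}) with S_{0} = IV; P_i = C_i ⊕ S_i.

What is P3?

P1: S = E(K, 0xE7) = 0x14; 0xA1 ⊕ 0x14 = 0xB5.
P2: S = E(K, 0x14) = 0x41; 0x31 ⊕ 0x41 = 0x70.
P3: S = E(K, 0x41) = 0x6E; 0x28 ⊕ 0x6E = 0x46.

P3 = 0x46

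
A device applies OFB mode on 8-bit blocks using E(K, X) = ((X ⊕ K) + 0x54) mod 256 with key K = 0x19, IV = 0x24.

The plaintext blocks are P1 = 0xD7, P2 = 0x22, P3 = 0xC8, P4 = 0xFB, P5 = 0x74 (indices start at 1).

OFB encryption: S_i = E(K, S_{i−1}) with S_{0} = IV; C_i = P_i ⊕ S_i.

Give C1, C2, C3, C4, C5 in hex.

C1: S = E(K, 0x24) = 0x91; 0xD7 ⊕ 0x91 = 0x46.
C2: S = E(K, 0x91) = 0xDC; 0x22 ⊕ 0xDC = 0xFE.
C3: S = E(K, 0xDC) = 0x19; 0xC8 ⊕ 0x19 = 0xD1.
C4: S = E(K, 0x19) = 0x54; 0xFB ⊕ 0x54 = 0xAF.
C5: S = E(K, 0x54) = 0xA1; 0x74 ⊕ 0xA1 = 0xD5.

C1 = 0x46, C2 = 0xFE, C3 = 0xD1, C4 = 0xAF, C5 = 0xD5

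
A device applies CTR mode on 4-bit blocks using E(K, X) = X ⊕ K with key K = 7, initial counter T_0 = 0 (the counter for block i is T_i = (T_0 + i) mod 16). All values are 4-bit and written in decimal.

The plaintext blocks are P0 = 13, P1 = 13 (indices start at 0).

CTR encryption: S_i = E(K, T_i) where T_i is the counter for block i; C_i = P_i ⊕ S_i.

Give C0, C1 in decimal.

C0 = 10, C1 = 11

C0: T = 0, S = E(K, T) = 7; 13 ⊕ 7 = 10.
C1: T = 1, S = E(K, T) = 6; 13 ⊕ 6 = 11.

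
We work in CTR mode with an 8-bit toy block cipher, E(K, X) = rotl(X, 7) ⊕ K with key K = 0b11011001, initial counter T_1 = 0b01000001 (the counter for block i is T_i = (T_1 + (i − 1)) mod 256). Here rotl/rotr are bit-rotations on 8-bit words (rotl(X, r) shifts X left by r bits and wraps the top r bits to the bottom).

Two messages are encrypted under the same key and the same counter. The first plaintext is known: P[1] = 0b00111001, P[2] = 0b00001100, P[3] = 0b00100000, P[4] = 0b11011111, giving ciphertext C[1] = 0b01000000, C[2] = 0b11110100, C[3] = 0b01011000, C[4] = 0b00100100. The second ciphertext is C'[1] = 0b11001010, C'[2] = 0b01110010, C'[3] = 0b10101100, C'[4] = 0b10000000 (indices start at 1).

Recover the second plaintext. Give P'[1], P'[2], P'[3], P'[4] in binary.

In CTR with a reused counter, both messages share the same keystream S_i, so C_i ⊕ C'_i = P_i ⊕ P'_i and thus P'_i = P_i ⊕ C_i ⊕ C'_i.
P'[1]: 0b00111001 ⊕ 0b01000000 ⊕ 0b11001010 = 0b10110011.
P'[2]: 0b00001100 ⊕ 0b11110100 ⊕ 0b01110010 = 0b10001010.
P'[3]: 0b00100000 ⊕ 0b01011000 ⊕ 0b10101100 = 0b11010100.
P'[4]: 0b11011111 ⊕ 0b00100100 ⊕ 0b10000000 = 0b01111011.

P'[1] = 0b10110011, P'[2] = 0b10001010, P'[3] = 0b11010100, P'[4] = 0b01111011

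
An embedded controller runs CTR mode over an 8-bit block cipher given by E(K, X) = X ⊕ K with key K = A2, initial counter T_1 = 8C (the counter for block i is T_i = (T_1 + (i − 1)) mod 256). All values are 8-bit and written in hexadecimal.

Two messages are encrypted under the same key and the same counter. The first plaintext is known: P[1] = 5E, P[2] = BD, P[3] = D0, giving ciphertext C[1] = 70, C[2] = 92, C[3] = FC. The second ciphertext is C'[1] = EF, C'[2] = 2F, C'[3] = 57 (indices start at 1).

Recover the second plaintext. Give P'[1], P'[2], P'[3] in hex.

In CTR with a reused counter, both messages share the same keystream S_i, so C_i ⊕ C'_i = P_i ⊕ P'_i and thus P'_i = P_i ⊕ C_i ⊕ C'_i.
P'[1]: 5E ⊕ 70 ⊕ EF = C1.
P'[2]: BD ⊕ 92 ⊕ 2F = 00.
P'[3]: D0 ⊕ FC ⊕ 57 = 7B.

P'[1] = C1, P'[2] = 00, P'[3] = 7B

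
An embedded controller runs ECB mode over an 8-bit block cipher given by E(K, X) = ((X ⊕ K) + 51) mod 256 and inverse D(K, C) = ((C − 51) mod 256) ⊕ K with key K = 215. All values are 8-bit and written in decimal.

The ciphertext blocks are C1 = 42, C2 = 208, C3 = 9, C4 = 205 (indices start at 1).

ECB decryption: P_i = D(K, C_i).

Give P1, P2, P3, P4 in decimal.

P1: D(K, 42) = 32.
P2: D(K, 208) = 74.
P3: D(K, 9) = 1.
P4: D(K, 205) = 77.

P1 = 32, P2 = 74, P3 = 1, P4 = 77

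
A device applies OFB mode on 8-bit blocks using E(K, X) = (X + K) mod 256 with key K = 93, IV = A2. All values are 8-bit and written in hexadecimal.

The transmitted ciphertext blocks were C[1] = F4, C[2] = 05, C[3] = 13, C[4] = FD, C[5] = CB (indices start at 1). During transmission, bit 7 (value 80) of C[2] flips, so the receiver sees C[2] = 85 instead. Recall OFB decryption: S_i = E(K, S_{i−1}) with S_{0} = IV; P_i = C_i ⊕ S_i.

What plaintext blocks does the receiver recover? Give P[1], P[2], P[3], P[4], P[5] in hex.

Only C[2] changed, to 85. In OFB, a change in C_i flips the same bit in P_i only; the keystream is unaffected. Decrypting the received ciphertext:
P[1]: S = E(K, A2) = 35; F4 ⊕ 35 = C1.
P[2]: S = E(K, 35) = C8; 85 ⊕ C8 = 4D.
P[3]: S = E(K, C8) = 5B; 13 ⊕ 5B = 48.
P[4]: S = E(K, 5B) = EE; FD ⊕ EE = 13.
P[5]: S = E(K, EE) = 81; CB ⊕ 81 = 4A.
Blocks that differ from the original plaintext: P[2].

P[1] = C1, P[2] = 4D, P[3] = 48, P[4] = 13, P[5] = 4A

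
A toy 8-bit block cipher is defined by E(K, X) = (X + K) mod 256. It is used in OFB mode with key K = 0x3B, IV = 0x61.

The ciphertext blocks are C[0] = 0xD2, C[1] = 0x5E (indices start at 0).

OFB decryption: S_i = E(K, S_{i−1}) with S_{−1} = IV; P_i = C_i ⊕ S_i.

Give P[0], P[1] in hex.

P[0]: S = E(K, 0x61) = 0x9C; 0xD2 ⊕ 0x9C = 0x4E.
P[1]: S = E(K, 0x9C) = 0xD7; 0x5E ⊕ 0xD7 = 0x89.

P[0] = 0x4E, P[1] = 0x89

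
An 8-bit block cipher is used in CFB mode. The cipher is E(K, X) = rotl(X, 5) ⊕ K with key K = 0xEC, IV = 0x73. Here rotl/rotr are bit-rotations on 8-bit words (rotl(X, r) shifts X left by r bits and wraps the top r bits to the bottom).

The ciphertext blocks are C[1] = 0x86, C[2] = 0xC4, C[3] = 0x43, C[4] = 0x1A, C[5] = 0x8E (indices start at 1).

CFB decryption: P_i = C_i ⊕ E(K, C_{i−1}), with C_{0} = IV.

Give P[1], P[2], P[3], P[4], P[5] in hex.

P[1] = 0x04, P[2] = 0xF8, P[3] = 0x37, P[4] = 0x9E, P[5] = 0x21

P[1]: E(K, 0x73) = 0x82; 0x86 ⊕ 0x82 = 0x04.
P[2]: E(K, 0x86) = 0x3C; 0xC4 ⊕ 0x3C = 0xF8.
P[3]: E(K, 0xC4) = 0x74; 0x43 ⊕ 0x74 = 0x37.
P[4]: E(K, 0x43) = 0x84; 0x1A ⊕ 0x84 = 0x9E.
P[5]: E(K, 0x1A) = 0xAF; 0x8E ⊕ 0xAF = 0x21.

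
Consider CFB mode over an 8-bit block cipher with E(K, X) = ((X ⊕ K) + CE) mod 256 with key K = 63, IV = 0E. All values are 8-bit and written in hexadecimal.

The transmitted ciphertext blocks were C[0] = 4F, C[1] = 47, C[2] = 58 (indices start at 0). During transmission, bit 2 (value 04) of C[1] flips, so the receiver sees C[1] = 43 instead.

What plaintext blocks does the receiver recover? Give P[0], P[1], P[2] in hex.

P[0] = 74, P[1] = B9, P[2] = B6

CFB decryption: P_i = C_i ⊕ E(K, C_{i−1}), with C_{−1} = IV.
Only C[1] changed, to 43. In CFB, a change in C_i flips the same bit in P_i and garbles P_{i+1}. Decrypting the received ciphertext:
P[0]: E(K, 0E) = 3B; 4F ⊕ 3B = 74.
P[1]: E(K, 4F) = FA; 43 ⊕ FA = B9.
P[2]: E(K, 43) = EE; 58 ⊕ EE = B6.
Blocks that differ from the original plaintext: P[1], P[2].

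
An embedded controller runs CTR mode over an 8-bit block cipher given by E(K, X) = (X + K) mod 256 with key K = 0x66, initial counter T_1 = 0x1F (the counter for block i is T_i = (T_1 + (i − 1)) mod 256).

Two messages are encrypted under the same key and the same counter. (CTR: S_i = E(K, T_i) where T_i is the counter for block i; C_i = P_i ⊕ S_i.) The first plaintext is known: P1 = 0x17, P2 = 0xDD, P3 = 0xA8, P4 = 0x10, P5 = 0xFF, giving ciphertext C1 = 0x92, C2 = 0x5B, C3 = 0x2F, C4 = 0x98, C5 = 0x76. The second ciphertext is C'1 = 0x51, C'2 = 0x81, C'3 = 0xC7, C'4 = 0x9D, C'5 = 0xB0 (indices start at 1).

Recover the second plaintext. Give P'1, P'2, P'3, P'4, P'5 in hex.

In CTR with a reused counter, both messages share the same keystream S_i, so C_i ⊕ C'_i = P_i ⊕ P'_i and thus P'_i = P_i ⊕ C_i ⊕ C'_i.
P'1: 0x17 ⊕ 0x92 ⊕ 0x51 = 0xD4.
P'2: 0xDD ⊕ 0x5B ⊕ 0x81 = 0x07.
P'3: 0xA8 ⊕ 0x2F ⊕ 0xC7 = 0x40.
P'4: 0x10 ⊕ 0x98 ⊕ 0x9D = 0x15.
P'5: 0xFF ⊕ 0x76 ⊕ 0xB0 = 0x39.

P'1 = 0xD4, P'2 = 0x07, P'3 = 0x40, P'4 = 0x15, P'5 = 0x39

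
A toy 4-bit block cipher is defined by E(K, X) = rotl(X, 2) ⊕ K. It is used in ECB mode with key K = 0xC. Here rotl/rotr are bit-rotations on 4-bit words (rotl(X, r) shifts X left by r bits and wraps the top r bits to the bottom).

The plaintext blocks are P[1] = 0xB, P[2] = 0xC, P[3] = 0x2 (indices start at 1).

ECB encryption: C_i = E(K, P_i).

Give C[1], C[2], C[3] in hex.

C[1] = 0x2, C[2] = 0xF, C[3] = 0x4

C[1]: E(K, 0xB) = 0x2.
C[2]: E(K, 0xC) = 0xF.
C[3]: E(K, 0x2) = 0x4.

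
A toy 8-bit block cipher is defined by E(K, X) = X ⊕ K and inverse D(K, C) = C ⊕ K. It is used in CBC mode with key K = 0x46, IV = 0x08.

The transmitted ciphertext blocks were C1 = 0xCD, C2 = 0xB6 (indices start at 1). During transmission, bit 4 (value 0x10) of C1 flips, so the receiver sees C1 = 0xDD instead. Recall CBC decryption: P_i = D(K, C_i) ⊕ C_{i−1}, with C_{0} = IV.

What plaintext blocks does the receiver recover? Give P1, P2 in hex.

Only C1 changed, to 0xDD. In CBC, a change in C_i garbles P_i and flips the same bit in P_{i+1}. Decrypting the received ciphertext:
P1: D(K, 0xDD) = 0x9B; 0x9B ⊕ 0x08 = 0x93.
P2: D(K, 0xB6) = 0xF0; 0xF0 ⊕ 0xDD = 0x2D.
Blocks that differ from the original plaintext: P1, P2.

P1 = 0x93, P2 = 0x2D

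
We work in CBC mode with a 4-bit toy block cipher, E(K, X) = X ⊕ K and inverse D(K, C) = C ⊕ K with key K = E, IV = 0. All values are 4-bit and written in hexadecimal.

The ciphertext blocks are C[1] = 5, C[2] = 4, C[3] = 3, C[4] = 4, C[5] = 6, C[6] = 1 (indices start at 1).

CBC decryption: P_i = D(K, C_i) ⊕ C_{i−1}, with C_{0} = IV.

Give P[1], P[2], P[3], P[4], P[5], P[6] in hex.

P[1]: D(K, 5) = B; B ⊕ 0 = B.
P[2]: D(K, 4) = A; A ⊕ 5 = F.
P[3]: D(K, 3) = D; D ⊕ 4 = 9.
P[4]: D(K, 4) = A; A ⊕ 3 = 9.
P[5]: D(K, 6) = 8; 8 ⊕ 4 = C.
P[6]: D(K, 1) = F; F ⊕ 6 = 9.

P[1] = B, P[2] = F, P[3] = 9, P[4] = 9, P[5] = C, P[6] = 9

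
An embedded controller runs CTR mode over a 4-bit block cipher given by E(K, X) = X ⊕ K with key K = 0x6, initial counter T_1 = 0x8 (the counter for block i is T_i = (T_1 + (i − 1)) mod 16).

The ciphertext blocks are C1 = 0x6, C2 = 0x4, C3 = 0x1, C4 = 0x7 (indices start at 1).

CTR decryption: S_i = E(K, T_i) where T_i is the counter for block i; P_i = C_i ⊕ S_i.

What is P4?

P4: T = 0xB, S = E(K, T) = 0xD; 0x7 ⊕ 0xD = 0xA.

P4 = 0xA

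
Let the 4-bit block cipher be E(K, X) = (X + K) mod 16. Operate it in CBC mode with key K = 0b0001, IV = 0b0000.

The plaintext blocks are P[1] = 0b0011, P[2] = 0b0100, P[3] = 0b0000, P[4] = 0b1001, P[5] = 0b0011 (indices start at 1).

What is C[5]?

C[5] = 0b0000

CBC encryption: C_i = E(K, P_i ⊕ C_{i−1}), with C_{0} = IV.
C[1]: P[1] ⊕ 0b0000 = 0b0011; E(K, 0b0011) = 0b0100.
C[2]: P[2] ⊕ 0b0100 = 0b0000; E(K, 0b0000) = 0b0001.
C[3]: P[3] ⊕ 0b0001 = 0b0001; E(K, 0b0001) = 0b0010.
C[4]: P[4] ⊕ 0b0010 = 0b1011; E(K, 0b1011) = 0b1100.
C[5]: P[5] ⊕ 0b1100 = 0b1111; E(K, 0b1111) = 0b0000.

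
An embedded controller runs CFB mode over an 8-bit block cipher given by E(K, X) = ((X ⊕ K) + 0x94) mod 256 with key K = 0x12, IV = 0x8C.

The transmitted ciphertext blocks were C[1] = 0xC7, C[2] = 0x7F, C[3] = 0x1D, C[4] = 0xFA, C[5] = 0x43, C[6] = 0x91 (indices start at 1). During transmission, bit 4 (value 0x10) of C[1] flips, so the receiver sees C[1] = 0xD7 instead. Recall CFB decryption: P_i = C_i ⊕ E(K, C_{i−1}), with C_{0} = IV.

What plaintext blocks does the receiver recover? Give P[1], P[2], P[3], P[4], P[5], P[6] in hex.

P[1] = 0xE5, P[2] = 0x26, P[3] = 0x1C, P[4] = 0x59, P[5] = 0x3F, P[6] = 0x74

Only C[1] changed, to 0xD7. In CFB, a change in C_i flips the same bit in P_i and garbles P_{i+1}. Decrypting the received ciphertext:
P[1]: E(K, 0x8C) = 0x32; 0xD7 ⊕ 0x32 = 0xE5.
P[2]: E(K, 0xD7) = 0x59; 0x7F ⊕ 0x59 = 0x26.
P[3]: E(K, 0x7F) = 0x01; 0x1D ⊕ 0x01 = 0x1C.
P[4]: E(K, 0x1D) = 0xA3; 0xFA ⊕ 0xA3 = 0x59.
P[5]: E(K, 0xFA) = 0x7C; 0x43 ⊕ 0x7C = 0x3F.
P[6]: E(K, 0x43) = 0xE5; 0x91 ⊕ 0xE5 = 0x74.
Blocks that differ from the original plaintext: P[1], P[2].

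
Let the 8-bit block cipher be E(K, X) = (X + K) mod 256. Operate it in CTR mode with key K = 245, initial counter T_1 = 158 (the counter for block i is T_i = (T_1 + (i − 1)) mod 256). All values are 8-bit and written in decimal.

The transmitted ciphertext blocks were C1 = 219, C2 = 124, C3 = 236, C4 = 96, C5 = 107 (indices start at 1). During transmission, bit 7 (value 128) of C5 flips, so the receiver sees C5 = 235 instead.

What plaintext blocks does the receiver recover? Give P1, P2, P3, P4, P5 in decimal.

P1 = 72, P2 = 232, P3 = 121, P4 = 246, P5 = 124

CTR decryption: S_i = E(K, T_i) where T_i is the counter for block i; P_i = C_i ⊕ S_i.
Only C5 changed, to 235. In CTR, a change in C_i flips the same bit in P_i only; the keystream is unaffected. Decrypting the received ciphertext:
P1: T = 158, S = E(K, T) = 147; 219 ⊕ 147 = 72.
P2: T = 159, S = E(K, T) = 148; 124 ⊕ 148 = 232.
P3: T = 160, S = E(K, T) = 149; 236 ⊕ 149 = 121.
P4: T = 161, S = E(K, T) = 150; 96 ⊕ 150 = 246.
P5: T = 162, S = E(K, T) = 151; 235 ⊕ 151 = 124.
Blocks that differ from the original plaintext: P5.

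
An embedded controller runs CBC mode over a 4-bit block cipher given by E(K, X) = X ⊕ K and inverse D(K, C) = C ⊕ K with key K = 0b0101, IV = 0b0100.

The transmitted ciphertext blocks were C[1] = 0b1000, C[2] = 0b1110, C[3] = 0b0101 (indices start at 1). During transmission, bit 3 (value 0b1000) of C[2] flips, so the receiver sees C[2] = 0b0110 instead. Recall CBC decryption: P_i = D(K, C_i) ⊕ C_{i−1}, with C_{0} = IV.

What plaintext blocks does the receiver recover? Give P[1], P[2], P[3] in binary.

Only C[2] changed, to 0b0110. In CBC, a change in C_i garbles P_i and flips the same bit in P_{i+1}. Decrypting the received ciphertext:
P[1]: D(K, 0b1000) = 0b1101; 0b1101 ⊕ 0b0100 = 0b1001.
P[2]: D(K, 0b0110) = 0b0011; 0b0011 ⊕ 0b1000 = 0b1011.
P[3]: D(K, 0b0101) = 0b0000; 0b0000 ⊕ 0b0110 = 0b0110.
Blocks that differ from the original plaintext: P[2], P[3].

P[1] = 0b1001, P[2] = 0b1011, P[3] = 0b0110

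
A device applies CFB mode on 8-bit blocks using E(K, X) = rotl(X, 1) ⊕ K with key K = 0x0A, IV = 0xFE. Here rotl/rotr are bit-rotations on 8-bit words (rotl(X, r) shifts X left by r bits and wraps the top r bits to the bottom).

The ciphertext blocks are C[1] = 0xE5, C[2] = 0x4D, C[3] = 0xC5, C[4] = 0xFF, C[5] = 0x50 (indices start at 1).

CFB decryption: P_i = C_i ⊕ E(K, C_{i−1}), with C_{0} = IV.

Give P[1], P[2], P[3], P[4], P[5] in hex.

P[1] = 0x12, P[2] = 0x8C, P[3] = 0x55, P[4] = 0x7E, P[5] = 0xA5

P[1]: E(K, 0xFE) = 0xF7; 0xE5 ⊕ 0xF7 = 0x12.
P[2]: E(K, 0xE5) = 0xC1; 0x4D ⊕ 0xC1 = 0x8C.
P[3]: E(K, 0x4D) = 0x90; 0xC5 ⊕ 0x90 = 0x55.
P[4]: E(K, 0xC5) = 0x81; 0xFF ⊕ 0x81 = 0x7E.
P[5]: E(K, 0xFF) = 0xF5; 0x50 ⊕ 0xF5 = 0xA5.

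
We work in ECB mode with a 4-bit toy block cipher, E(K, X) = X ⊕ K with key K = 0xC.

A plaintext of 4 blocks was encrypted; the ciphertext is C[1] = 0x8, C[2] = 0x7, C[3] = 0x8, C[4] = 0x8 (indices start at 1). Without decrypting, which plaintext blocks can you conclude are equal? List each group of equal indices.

ECB encrypts each block independently with the same key, so equal ciphertext blocks imply equal plaintext blocks.
C[1] = C[3] = C[4] = 0x8, so P[1] = P[3] = P[4].

P[1] = P[3] = P[4]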